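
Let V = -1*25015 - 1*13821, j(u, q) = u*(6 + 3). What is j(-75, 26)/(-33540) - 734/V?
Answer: 847211/21709324 ≈ 0.039025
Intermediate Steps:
j(u, q) = 9*u (j(u, q) = u*9 = 9*u)
V = -38836 (V = -25015 - 13821 = -38836)
j(-75, 26)/(-33540) - 734/V = (9*(-75))/(-33540) - 734/(-38836) = -675*(-1/33540) - 734*(-1/38836) = 45/2236 + 367/19418 = 847211/21709324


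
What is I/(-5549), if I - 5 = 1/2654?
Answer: -13271/14727046 ≈ -0.00090113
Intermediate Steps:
I = 13271/2654 (I = 5 + 1/2654 = 13271/2654 ≈ 5.0004)
I/(-5549) = (13271/2654)/(-5549) = (13271/2654)*(-1/5549) = -13271/14727046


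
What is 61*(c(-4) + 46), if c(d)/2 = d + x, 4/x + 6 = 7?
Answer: 2806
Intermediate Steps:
x = 4 (x = 4/(-6 + 7) = 4/1 = 4*1 = 4)
c(d) = 8 + 2*d (c(d) = 2*(d + 4) = 2*(4 + d) = 8 + 2*d)
61*(c(-4) + 46) = 61*((8 + 2*(-4)) + 46) = 61*((8 - 8) + 46) = 61*(0 + 46) = 61*46 = 2806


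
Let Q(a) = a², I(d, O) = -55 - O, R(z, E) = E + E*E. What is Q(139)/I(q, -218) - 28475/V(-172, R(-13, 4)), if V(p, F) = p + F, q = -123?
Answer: 7578217/24776 ≈ 305.87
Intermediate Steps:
R(z, E) = E + E²
V(p, F) = F + p
Q(139)/I(q, -218) - 28475/V(-172, R(-13, 4)) = 139²/(-55 - 1*(-218)) - 28475/(4*(1 + 4) - 172) = 19321/(-55 + 218) - 28475/(4*5 - 172) = 19321/163 - 28475/(20 - 172) = 19321*(1/163) - 28475/(-152) = 19321/163 - 28475*(-1/152) = 19321/163 + 28475/152 = 7578217/24776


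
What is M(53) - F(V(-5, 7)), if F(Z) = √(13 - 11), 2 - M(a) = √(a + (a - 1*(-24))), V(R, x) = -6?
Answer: 2 - √2 - √130 ≈ -10.816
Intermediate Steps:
M(a) = 2 - √(24 + 2*a) (M(a) = 2 - √(a + (a - 1*(-24))) = 2 - √(a + (a + 24)) = 2 - √(a + (24 + a)) = 2 - √(24 + 2*a))
F(Z) = √2
M(53) - F(V(-5, 7)) = (2 - √(24 + 2*53)) - √2 = (2 - √(24 + 106)) - √2 = (2 - √130) - √2 = 2 - √2 - √130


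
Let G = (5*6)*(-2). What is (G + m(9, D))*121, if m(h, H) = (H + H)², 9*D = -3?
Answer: -64856/9 ≈ -7206.2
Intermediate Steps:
G = -60 (G = 30*(-2) = -60)
D = -⅓ (D = (⅑)*(-3) = -⅓ ≈ -0.33333)
m(h, H) = 4*H² (m(h, H) = (2*H)² = 4*H²)
(G + m(9, D))*121 = (-60 + 4*(-⅓)²)*121 = (-60 + 4*(⅑))*121 = (-60 + 4/9)*121 = -536/9*121 = -64856/9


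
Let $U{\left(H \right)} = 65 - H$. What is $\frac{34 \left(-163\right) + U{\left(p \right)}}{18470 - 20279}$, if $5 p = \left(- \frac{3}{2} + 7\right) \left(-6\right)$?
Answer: $\frac{27352}{9045} \approx 3.024$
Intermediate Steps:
$p = - \frac{33}{5}$ ($p = \frac{\left(- \frac{3}{2} + 7\right) \left(-6\right)}{5} = \frac{\frac{11}{2} \left(-6\right)}{5} = \frac{1}{5} \left(-33\right) = - \frac{33}{5} \approx -6.6$)
$\frac{34 \left(-163\right) + U{\left(p \right)}}{18470 - 20279} = \frac{34 \left(-163\right) + \left(65 - - \frac{33}{5}\right)}{18470 - 20279} = \frac{-5542 + \left(65 + \frac{33}{5}\right)}{-1809} = \left(-5542 + \frac{358}{5}\right) \left(- \frac{1}{1809}\right) = \left(- \frac{27352}{5}\right) \left(- \frac{1}{1809}\right) = \frac{27352}{9045}$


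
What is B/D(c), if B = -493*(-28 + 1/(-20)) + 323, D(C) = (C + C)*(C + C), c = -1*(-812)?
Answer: 283033/52747520 ≈ 0.0053658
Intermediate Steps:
c = 812
D(C) = 4*C² (D(C) = (2*C)*(2*C) = 4*C²)
B = 283033/20 (B = -493*(-28 - 1/20) + 323 = -493*(-561/20) + 323 = 276573/20 + 323 = 283033/20 ≈ 14152.)
B/D(c) = 283033/(20*((4*812²))) = 283033/(20*((4*659344))) = (283033/20)/2637376 = (283033/20)*(1/2637376) = 283033/52747520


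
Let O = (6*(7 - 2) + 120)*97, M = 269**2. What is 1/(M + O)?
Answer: 1/86911 ≈ 1.1506e-5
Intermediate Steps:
M = 72361
O = 14550 (O = (6*5 + 120)*97 = (30 + 120)*97 = 150*97 = 14550)
1/(M + O) = 1/(72361 + 14550) = 1/86911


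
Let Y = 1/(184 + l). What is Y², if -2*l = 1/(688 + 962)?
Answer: 10890000/368690625601 ≈ 2.9537e-5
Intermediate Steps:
l = -1/3300 (l = -1/(2*(688 + 962)) = -½/1650 = -½*1/1650 = -1/3300 ≈ -0.00030303)
Y = 3300/607199 (Y = 1/(184 - 1/3300) = 1/(607199/3300) = 3300/607199 ≈ 0.0054348)
Y² = (3300/607199)² = 10890000/368690625601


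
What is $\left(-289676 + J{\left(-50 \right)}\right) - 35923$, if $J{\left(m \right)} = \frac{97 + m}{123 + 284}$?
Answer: $- \frac{132518746}{407} \approx -3.256 \cdot 10^{5}$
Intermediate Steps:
$J{\left(m \right)} = \frac{97}{407} + \frac{m}{407}$ ($J{\left(m \right)} = \frac{97 + m}{407} = \left(97 + m\right) \frac{1}{407} = \frac{97}{407} + \frac{m}{407}$)
$\left(-289676 + J{\left(-50 \right)}\right) - 35923 = \left(-289676 + \left(\frac{97}{407} + \frac{1}{407} \left(-50\right)\right)\right) - 35923 = \left(-289676 + \left(\frac{97}{407} - \frac{50}{407}\right)\right) - 35923 = \left(-289676 + \frac{47}{407}\right) - 35923 = - \frac{117898085}{407} - 35923 = - \frac{132518746}{407}$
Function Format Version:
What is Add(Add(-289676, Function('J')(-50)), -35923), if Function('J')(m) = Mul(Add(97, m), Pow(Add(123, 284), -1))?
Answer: Rational(-132518746, 407) ≈ -3.2560e+5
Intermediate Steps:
Function('J')(m) = Add(Rational(97, 407), Mul(Rational(1, 407), m)) (Function('J')(m) = Mul(Add(97, m), Pow(407, -1)) = Mul(Add(97, m), Rational(1, 407)) = Add(Rational(97, 407), Mul(Rational(1, 407), m)))
Add(Add(-289676, Function('J')(-50)), -35923) = Add(Add(-289676, Add(Rational(97, 407), Mul(Rational(1, 407), -50))), -35923) = Add(Add(-289676, Add(Rational(97, 407), Rational(-50, 407))), -35923) = Add(Add(-289676, Rational(47, 407)), -35923) = Add(Rational(-117898085, 407), -35923) = Rational(-132518746, 407)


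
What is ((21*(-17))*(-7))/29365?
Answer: 357/4195 ≈ 0.085101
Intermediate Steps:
((21*(-17))*(-7))/29365 = -357*(-7)*(1/29365) = 2499*(1/29365) = 357/4195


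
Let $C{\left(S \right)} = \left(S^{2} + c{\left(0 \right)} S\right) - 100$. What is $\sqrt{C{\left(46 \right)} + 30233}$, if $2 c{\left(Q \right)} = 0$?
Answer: $\sqrt{32249} \approx 179.58$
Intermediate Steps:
$c{\left(Q \right)} = 0$ ($c{\left(Q \right)} = \frac{1}{2} \cdot 0 = 0$)
$C{\left(S \right)} = -100 + S^{2}$ ($C{\left(S \right)} = \left(S^{2} + 0 S\right) - 100 = \left(S^{2} + 0\right) - 100 = S^{2} - 100 = -100 + S^{2}$)
$\sqrt{C{\left(46 \right)} + 30233} = \sqrt{\left(-100 + 46^{2}\right) + 30233} = \sqrt{\left(-100 + 2116\right) + 30233} = \sqrt{2016 + 30233} = \sqrt{32249}$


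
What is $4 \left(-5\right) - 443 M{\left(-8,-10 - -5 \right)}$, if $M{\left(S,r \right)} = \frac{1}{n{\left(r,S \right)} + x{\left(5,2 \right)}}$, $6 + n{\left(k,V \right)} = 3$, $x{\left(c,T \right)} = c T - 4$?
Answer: $- \frac{503}{3} \approx -167.67$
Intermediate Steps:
$x{\left(c,T \right)} = -4 + T c$ ($x{\left(c,T \right)} = T c - 4 = -4 + T c$)
$n{\left(k,V \right)} = -3$ ($n{\left(k,V \right)} = -6 + 3 = -3$)
$M{\left(S,r \right)} = \frac{1}{3}$ ($M{\left(S,r \right)} = \frac{1}{-3 + \left(-4 + 2 \cdot 5\right)} = \frac{1}{-3 + \left(-4 + 10\right)} = \frac{1}{-3 + 6} = \frac{1}{3}$)
$4 \left(-5\right) - 443 M{\left(-8,-10 - -5 \right)} = 4 \left(-5\right) - \frac{443}{3} = -20 - \frac{443}{3} = - \frac{503}{3}$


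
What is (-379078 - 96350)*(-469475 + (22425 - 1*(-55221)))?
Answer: 186286477812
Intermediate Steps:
(-379078 - 96350)*(-469475 + (22425 - 1*(-55221))) = -475428*(-469475 + (22425 + 55221)) = -475428*(-469475 + 77646) = -475428*(-391829) = 186286477812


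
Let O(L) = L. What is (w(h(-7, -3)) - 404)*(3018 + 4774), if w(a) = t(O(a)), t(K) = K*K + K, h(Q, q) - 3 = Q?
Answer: -3054464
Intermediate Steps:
h(Q, q) = 3 + Q
t(K) = K + K**2 (t(K) = K**2 + K = K + K**2)
w(a) = a*(1 + a)
(w(h(-7, -3)) - 404)*(3018 + 4774) = ((3 - 7)*(1 + (3 - 7)) - 404)*(3018 + 4774) = (-4*(1 - 4) - 404)*7792 = (-4*(-3) - 404)*7792 = (12 - 404)*7792 = -392*7792 = -3054464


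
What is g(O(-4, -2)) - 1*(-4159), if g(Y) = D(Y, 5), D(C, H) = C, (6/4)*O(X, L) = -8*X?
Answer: 12541/3 ≈ 4180.3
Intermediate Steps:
O(X, L) = -16*X/3 (O(X, L) = 2*(-8*X)/3 = -16*X/3)
g(Y) = Y
g(O(-4, -2)) - 1*(-4159) = -16/3*(-4) - 1*(-4159) = 64/3 + 4159 = 12541/3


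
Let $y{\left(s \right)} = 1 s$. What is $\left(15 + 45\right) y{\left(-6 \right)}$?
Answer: $-360$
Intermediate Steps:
$y{\left(s \right)} = s$
$\left(15 + 45\right) y{\left(-6 \right)} = \left(15 + 45\right) \left(-6\right) = 60 \left(-6\right) = -360$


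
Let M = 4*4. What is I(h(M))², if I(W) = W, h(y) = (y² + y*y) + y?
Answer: 278784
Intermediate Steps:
M = 16
h(y) = y + 2*y² (h(y) = (y² + y²) + y = 2*y² + y = y + 2*y²)
I(h(M))² = (16*(1 + 2*16))² = (16*(1 + 32))² = (16*33)² = 528² = 278784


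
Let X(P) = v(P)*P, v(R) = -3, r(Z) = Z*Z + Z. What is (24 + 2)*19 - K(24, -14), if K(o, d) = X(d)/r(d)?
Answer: 6419/13 ≈ 493.77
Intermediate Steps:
r(Z) = Z + Z² (r(Z) = Z² + Z = Z + Z²)
X(P) = -3*P
K(o, d) = -3/(1 + d) (K(o, d) = (-3*d)/((d*(1 + d))) = (-3*d)*(1/(d*(1 + d))) = -3/(1 + d))
(24 + 2)*19 - K(24, -14) = (24 + 2)*19 - (-3)/(1 - 14) = 26*19 - (-3)/(-13) = 494 - (-3)*(-1)/13 = 494 - 1*3/13 = 494 - 3/13 = 6419/13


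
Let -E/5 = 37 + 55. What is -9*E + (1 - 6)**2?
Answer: 4165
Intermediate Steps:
E = -460 (E = -5*(37 + 55) = -5*92 = -460)
-9*E + (1 - 6)**2 = -9*(-460) + (1 - 6)**2 = 4140 + (-5)**2 = 4140 + 25 = 4165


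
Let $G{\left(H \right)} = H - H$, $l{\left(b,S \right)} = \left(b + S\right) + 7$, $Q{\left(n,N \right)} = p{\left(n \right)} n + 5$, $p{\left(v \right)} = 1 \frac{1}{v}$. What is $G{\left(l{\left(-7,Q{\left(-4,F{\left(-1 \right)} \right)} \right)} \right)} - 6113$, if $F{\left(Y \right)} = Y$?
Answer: $-6113$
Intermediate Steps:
$p{\left(v \right)} = \frac{1}{v}$
$Q{\left(n,N \right)} = 6$ ($Q{\left(n,N \right)} = \frac{n}{n} + 5 = 1 + 5 = 6$)
$l{\left(b,S \right)} = 7 + S + b$ ($l{\left(b,S \right)} = \left(S + b\right) + 7 = 7 + S + b$)
$G{\left(H \right)} = 0$
$G{\left(l{\left(-7,Q{\left(-4,F{\left(-1 \right)} \right)} \right)} \right)} - 6113 = 0 - 6113 = -6113$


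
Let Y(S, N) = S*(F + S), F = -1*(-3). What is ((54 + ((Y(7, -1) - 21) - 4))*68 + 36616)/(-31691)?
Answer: -43348/31691 ≈ -1.3678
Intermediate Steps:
F = 3
Y(S, N) = S*(3 + S)
((54 + ((Y(7, -1) - 21) - 4))*68 + 36616)/(-31691) = ((54 + ((7*(3 + 7) - 21) - 4))*68 + 36616)/(-31691) = ((54 + ((7*10 - 21) - 4))*68 + 36616)*(-1/31691) = ((54 + ((70 - 21) - 4))*68 + 36616)*(-1/31691) = ((54 + (49 - 4))*68 + 36616)*(-1/31691) = ((54 + 45)*68 + 36616)*(-1/31691) = (99*68 + 36616)*(-1/31691) = (6732 + 36616)*(-1/31691) = 43348*(-1/31691) = -43348/31691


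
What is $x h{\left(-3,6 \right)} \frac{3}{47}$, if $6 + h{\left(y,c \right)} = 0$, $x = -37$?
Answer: $\frac{666}{47} \approx 14.17$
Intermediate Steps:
$h{\left(y,c \right)} = -6$ ($h{\left(y,c \right)} = -6 + 0 = -6$)
$x h{\left(-3,6 \right)} \frac{3}{47} = \left(-37\right) \left(-6\right) \frac{3}{47} = 222 \cdot 3 \cdot \frac{1}{47} = 222 \cdot \frac{3}{47} = \frac{666}{47}$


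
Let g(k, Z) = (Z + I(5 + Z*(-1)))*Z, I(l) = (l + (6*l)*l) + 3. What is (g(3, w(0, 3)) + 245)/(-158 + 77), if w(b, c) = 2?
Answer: -41/9 ≈ -4.5556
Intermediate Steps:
I(l) = 3 + l + 6*l² (I(l) = (l + 6*l²) + 3 = 3 + l + 6*l²)
g(k, Z) = Z*(8 + 6*(5 - Z)²) (g(k, Z) = (Z + (3 + (5 + Z*(-1)) + 6*(5 + Z*(-1))²))*Z = (Z + (3 + (5 - Z) + 6*(5 - Z)²))*Z = (Z + (8 - Z + 6*(5 - Z)²))*Z = (8 + 6*(5 - Z)²)*Z = Z*(8 + 6*(5 - Z)²))
(g(3, w(0, 3)) + 245)/(-158 + 77) = (2*2*(4 + 3*(-5 + 2)²) + 245)/(-158 + 77) = (2*2*(4 + 3*(-3)²) + 245)/(-81) = (2*2*(4 + 3*9) + 245)*(-1/81) = (2*2*(4 + 27) + 245)*(-1/81) = (2*2*31 + 245)*(-1/81) = (124 + 245)*(-1/81) = 369*(-1/81) = -41/9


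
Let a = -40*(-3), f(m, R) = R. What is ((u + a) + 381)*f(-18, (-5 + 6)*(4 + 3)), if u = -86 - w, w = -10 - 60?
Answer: 3395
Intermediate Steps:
w = -70
a = 120
u = -16 (u = -86 - 1*(-70) = -86 + 70 = -16)
((u + a) + 381)*f(-18, (-5 + 6)*(4 + 3)) = ((-16 + 120) + 381)*((-5 + 6)*(4 + 3)) = (104 + 381)*(1*7) = 485*7 = 3395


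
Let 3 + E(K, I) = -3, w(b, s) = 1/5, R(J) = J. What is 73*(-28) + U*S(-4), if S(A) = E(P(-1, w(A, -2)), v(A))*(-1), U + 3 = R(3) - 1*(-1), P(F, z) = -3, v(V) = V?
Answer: -2038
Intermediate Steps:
w(b, s) = ⅕
E(K, I) = -6 (E(K, I) = -3 - 3 = -6)
U = 1 (U = -3 + (3 - 1*(-1)) = -3 + (3 + 1) = -3 + 4 = 1)
S(A) = 6 (S(A) = -6*(-1) = 6)
73*(-28) + U*S(-4) = 73*(-28) + 1*6 = -2044 + 6 = -2038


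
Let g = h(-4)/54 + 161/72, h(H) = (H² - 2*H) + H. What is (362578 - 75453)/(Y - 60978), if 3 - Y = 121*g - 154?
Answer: -62019000/13205459 ≈ -4.6965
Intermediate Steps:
h(H) = H² - H
g = 563/216 (g = -4*(-1 - 4)/54 + 161/72 = -4*(-5)*(1/54) + 161*(1/72) = 20*(1/54) + 161/72 = 10/27 + 161/72 = 563/216 ≈ 2.6065)
Y = -34211/216 (Y = 3 - (121*(563/216) - 154) = 3 - (68123/216 - 154) = 3 - 1*34859/216 = 3 - 34859/216 = -34211/216 ≈ -158.38)
(362578 - 75453)/(Y - 60978) = (362578 - 75453)/(-34211/216 - 60978) = 287125/(-13205459/216) = 287125*(-216/13205459) = -62019000/13205459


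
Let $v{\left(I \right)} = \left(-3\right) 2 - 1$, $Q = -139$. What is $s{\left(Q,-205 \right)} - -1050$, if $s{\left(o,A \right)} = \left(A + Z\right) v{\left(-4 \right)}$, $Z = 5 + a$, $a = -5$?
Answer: $2485$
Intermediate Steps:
$Z = 0$ ($Z = 5 - 5 = 0$)
$v{\left(I \right)} = -7$ ($v{\left(I \right)} = -6 - 1 = -7$)
$s{\left(o,A \right)} = - 7 A$ ($s{\left(o,A \right)} = \left(A + 0\right) \left(-7\right) = A \left(-7\right) = - 7 A$)
$s{\left(Q,-205 \right)} - -1050 = \left(-7\right) \left(-205\right) - -1050 = 1435 + 1050 = 2485$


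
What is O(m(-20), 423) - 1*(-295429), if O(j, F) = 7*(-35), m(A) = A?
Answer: 295184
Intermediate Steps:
O(j, F) = -245
O(m(-20), 423) - 1*(-295429) = -245 - 1*(-295429) = -245 + 295429 = 295184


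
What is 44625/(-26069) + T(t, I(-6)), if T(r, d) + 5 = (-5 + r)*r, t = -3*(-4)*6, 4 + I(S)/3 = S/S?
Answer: 125581886/26069 ≈ 4817.3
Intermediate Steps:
I(S) = -9 (I(S) = -12 + 3*(S/S) = -12 + 3*1 = -12 + 3 = -9)
t = 72 (t = 12*6 = 72)
T(r, d) = -5 + r*(-5 + r) (T(r, d) = -5 + (-5 + r)*r = -5 + r*(-5 + r))
44625/(-26069) + T(t, I(-6)) = 44625/(-26069) + (-5 + 72² - 5*72) = 44625*(-1/26069) + (-5 + 5184 - 360) = -44625/26069 + 4819 = 125581886/26069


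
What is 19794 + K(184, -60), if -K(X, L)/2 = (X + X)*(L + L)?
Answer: 108114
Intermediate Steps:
K(X, L) = -8*L*X (K(X, L) = -2*(X + X)*(L + L) = -2*2*X*2*L = -8*L*X)
19794 + K(184, -60) = 19794 - 8*(-60)*184 = 19794 + 88320 = 108114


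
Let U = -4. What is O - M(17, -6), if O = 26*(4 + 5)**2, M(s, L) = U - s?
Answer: 2127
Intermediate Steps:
M(s, L) = -4 - s
O = 2106 (O = 26*9**2 = 26*81 = 2106)
O - M(17, -6) = 2106 - (-4 - 1*17) = 2106 - (-4 - 17) = 2106 - 1*(-21) = 2106 + 21 = 2127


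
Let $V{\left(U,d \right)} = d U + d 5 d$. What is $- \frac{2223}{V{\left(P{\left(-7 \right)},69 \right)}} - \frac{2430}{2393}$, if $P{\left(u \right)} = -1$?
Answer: $- \frac{20999373}{18933416} \approx -1.1091$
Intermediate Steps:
$V{\left(U,d \right)} = 5 d^{2} + U d$ ($V{\left(U,d \right)} = U d + 5 d d = U d + 5 d^{2} = 5 d^{2} + U d$)
$- \frac{2223}{V{\left(P{\left(-7 \right)},69 \right)}} - \frac{2430}{2393} = - \frac{2223}{69 \left(-1 + 5 \cdot 69\right)} - \frac{2430}{2393} = - \frac{2223}{69 \left(-1 + 345\right)} - \frac{2430}{2393} = - \frac{2223}{69 \cdot 344} - \frac{2430}{2393} = - \frac{2223}{23736} - \frac{2430}{2393} = \left(-2223\right) \frac{1}{23736} - \frac{2430}{2393} = - \frac{741}{7912} - \frac{2430}{2393} = - \frac{20999373}{18933416}$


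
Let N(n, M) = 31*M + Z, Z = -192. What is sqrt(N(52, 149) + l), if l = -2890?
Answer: sqrt(1537) ≈ 39.205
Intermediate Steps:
N(n, M) = -192 + 31*M (N(n, M) = 31*M - 192 = -192 + 31*M)
sqrt(N(52, 149) + l) = sqrt((-192 + 31*149) - 2890) = sqrt((-192 + 4619) - 2890) = sqrt(4427 - 2890) = sqrt(1537)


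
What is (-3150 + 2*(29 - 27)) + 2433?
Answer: -713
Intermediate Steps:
(-3150 + 2*(29 - 27)) + 2433 = (-3150 + 2*2) + 2433 = (-3150 + 4) + 2433 = -3146 + 2433 = -713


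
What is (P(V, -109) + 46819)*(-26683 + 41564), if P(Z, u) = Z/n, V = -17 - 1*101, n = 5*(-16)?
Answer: 27869419539/40 ≈ 6.9674e+8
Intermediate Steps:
n = -80
V = -118 (V = -17 - 101 = -118)
P(Z, u) = -Z/80 (P(Z, u) = Z/(-80) = Z*(-1/80) = -Z/80)
(P(V, -109) + 46819)*(-26683 + 41564) = (-1/80*(-118) + 46819)*(-26683 + 41564) = (59/40 + 46819)*14881 = (1872819/40)*14881 = 27869419539/40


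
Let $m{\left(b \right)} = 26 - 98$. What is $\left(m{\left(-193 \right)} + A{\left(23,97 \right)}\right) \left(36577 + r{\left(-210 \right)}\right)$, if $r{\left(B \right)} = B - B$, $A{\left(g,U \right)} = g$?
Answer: $-1792273$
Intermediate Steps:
$m{\left(b \right)} = -72$ ($m{\left(b \right)} = 26 - 98 = -72$)
$r{\left(B \right)} = 0$
$\left(m{\left(-193 \right)} + A{\left(23,97 \right)}\right) \left(36577 + r{\left(-210 \right)}\right) = \left(-72 + 23\right) \left(36577 + 0\right) = \left(-49\right) 36577 = -1792273$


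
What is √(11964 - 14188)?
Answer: 4*I*√139 ≈ 47.159*I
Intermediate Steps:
√(11964 - 14188) = √(-2224) = 4*I*√139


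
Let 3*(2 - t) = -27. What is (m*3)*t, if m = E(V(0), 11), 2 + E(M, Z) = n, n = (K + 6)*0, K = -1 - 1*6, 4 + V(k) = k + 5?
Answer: -66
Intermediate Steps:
t = 11 (t = 2 - ⅓*(-27) = 2 + 9 = 11)
V(k) = 1 + k (V(k) = -4 + (k + 5) = -4 + (5 + k) = 1 + k)
K = -7 (K = -1 - 6 = -7)
n = 0 (n = (-7 + 6)*0 = -1*0 = 0)
E(M, Z) = -2 (E(M, Z) = -2 + 0 = -2)
m = -2
(m*3)*t = -2*3*11 = -6*11 = -66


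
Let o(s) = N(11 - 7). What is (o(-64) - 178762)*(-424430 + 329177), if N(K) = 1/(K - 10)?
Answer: 34055265323/2 ≈ 1.7028e+10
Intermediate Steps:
N(K) = 1/(-10 + K)
o(s) = -1/6 (o(s) = 1/(-10 + (11 - 7)) = 1/(-10 + 4) = 1/(-6) = -1/6)
(o(-64) - 178762)*(-424430 + 329177) = (-1/6 - 178762)*(-424430 + 329177) = -1072573/6*(-95253) = 34055265323/2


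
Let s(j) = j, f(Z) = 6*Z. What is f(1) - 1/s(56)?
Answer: 335/56 ≈ 5.9821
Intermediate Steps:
f(1) - 1/s(56) = 6*1 - 1/56 = 6 - 1*1/56 = 6 - 1/56 = 335/56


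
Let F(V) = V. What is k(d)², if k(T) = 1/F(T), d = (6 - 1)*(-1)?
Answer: 1/25 ≈ 0.040000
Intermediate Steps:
d = -5 (d = 5*(-1) = -5)
k(T) = 1/T
k(d)² = (1/(-5))² = (-⅕)² = 1/25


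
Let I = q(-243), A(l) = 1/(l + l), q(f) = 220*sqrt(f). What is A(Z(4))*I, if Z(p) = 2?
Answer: 495*I*sqrt(3) ≈ 857.37*I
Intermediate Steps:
A(l) = 1/(2*l)
I = 1980*I*sqrt(3) (I = 220*sqrt(-243) = 220*(9*I*sqrt(3)) = 1980*I*sqrt(3) ≈ 3429.5*I)
A(Z(4))*I = ((1/2)/2)*(1980*I*sqrt(3)) = ((1/2)*(1/2))*(1980*I*sqrt(3)) = (1980*I*sqrt(3))/4 = 495*I*sqrt(3)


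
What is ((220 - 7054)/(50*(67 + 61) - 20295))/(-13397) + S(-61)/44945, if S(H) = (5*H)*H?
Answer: 692607612289/1673314170535 ≈ 0.41391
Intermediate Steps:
S(H) = 5*H**2
((220 - 7054)/(50*(67 + 61) - 20295))/(-13397) + S(-61)/44945 = ((220 - 7054)/(50*(67 + 61) - 20295))/(-13397) + (5*(-61)**2)/44945 = -6834/(50*128 - 20295)*(-1/13397) + (5*3721)*(1/44945) = -6834/(6400 - 20295)*(-1/13397) + 18605*(1/44945) = -6834/(-13895)*(-1/13397) + 3721/8989 = -6834*(-1/13895)*(-1/13397) + 3721/8989 = (6834/13895)*(-1/13397) + 3721/8989 = -6834/186151315 + 3721/8989 = 692607612289/1673314170535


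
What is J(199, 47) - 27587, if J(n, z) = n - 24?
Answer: -27412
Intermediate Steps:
J(n, z) = -24 + n
J(199, 47) - 27587 = (-24 + 199) - 27587 = 175 - 27587 = -27412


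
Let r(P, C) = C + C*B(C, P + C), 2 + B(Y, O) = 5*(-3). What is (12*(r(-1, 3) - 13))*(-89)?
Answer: 65148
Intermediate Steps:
B(Y, O) = -17 (B(Y, O) = -2 + 5*(-3) = -2 - 15 = -17)
r(P, C) = -16*C (r(P, C) = C + C*(-17) = C - 17*C = -16*C)
(12*(r(-1, 3) - 13))*(-89) = (12*(-16*3 - 13))*(-89) = (12*(-48 - 13))*(-89) = (12*(-61))*(-89) = -732*(-89) = 65148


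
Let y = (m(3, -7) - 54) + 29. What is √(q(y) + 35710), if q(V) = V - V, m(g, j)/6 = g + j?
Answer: √35710 ≈ 188.97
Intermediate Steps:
m(g, j) = 6*g + 6*j (m(g, j) = 6*(g + j) = 6*g + 6*j)
y = -49 (y = ((6*3 + 6*(-7)) - 54) + 29 = ((18 - 42) - 54) + 29 = (-24 - 54) + 29 = -78 + 29 = -49)
q(V) = 0
√(q(y) + 35710) = √(0 + 35710) = √35710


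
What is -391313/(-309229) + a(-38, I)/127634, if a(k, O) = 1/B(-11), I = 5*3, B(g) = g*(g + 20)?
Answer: 4944539191529/3907345284414 ≈ 1.2654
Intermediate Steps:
B(g) = g*(20 + g)
I = 15
a(k, O) = -1/99 (a(k, O) = 1/(-11*(20 - 11)) = 1/(-11*9) = 1/(-99) = -1/99)
-391313/(-309229) + a(-38, I)/127634 = -391313/(-309229) - 1/99/127634 = -391313*(-1/309229) - 1/99*1/127634 = 391313/309229 - 1/12635766 = 4944539191529/3907345284414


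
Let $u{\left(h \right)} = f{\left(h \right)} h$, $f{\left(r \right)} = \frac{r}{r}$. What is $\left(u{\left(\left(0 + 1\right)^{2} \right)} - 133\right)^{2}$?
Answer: $17424$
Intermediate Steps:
$f{\left(r \right)} = 1$
$u{\left(h \right)} = h$ ($u{\left(h \right)} = 1 h = h$)
$\left(u{\left(\left(0 + 1\right)^{2} \right)} - 133\right)^{2} = \left(\left(0 + 1\right)^{2} - 133\right)^{2} = \left(1^{2} - 133\right)^{2} = \left(1 - 133\right)^{2} = \left(-132\right)^{2} = 17424$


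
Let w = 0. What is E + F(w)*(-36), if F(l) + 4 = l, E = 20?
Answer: 164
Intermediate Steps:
F(l) = -4 + l
E + F(w)*(-36) = 20 + (-4 + 0)*(-36) = 20 - 4*(-36) = 20 + 144 = 164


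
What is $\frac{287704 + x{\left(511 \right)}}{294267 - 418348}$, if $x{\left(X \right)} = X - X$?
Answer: $- \frac{287704}{124081} \approx -2.3187$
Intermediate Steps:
$x{\left(X \right)} = 0$
$\frac{287704 + x{\left(511 \right)}}{294267 - 418348} = \frac{287704 + 0}{294267 - 418348} = \frac{287704}{-124081} = 287704 \left(- \frac{1}{124081}\right) = - \frac{287704}{124081}$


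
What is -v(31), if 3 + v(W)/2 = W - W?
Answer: 6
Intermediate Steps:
v(W) = -6 (v(W) = -6 + 2*(W - W) = -6 + 2*0 = -6 + 0 = -6)
-v(31) = -1*(-6) = 6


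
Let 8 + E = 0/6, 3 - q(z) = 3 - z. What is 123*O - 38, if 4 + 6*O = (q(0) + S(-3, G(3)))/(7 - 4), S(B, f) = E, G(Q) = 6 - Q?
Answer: -524/3 ≈ -174.67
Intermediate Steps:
q(z) = z (q(z) = 3 - (3 - z) = 3 + (-3 + z) = z)
E = -8 (E = -8 + 0/6 = -8 + 0*(1/6) = -8 + 0 = -8)
S(B, f) = -8
O = -10/9 (O = -2/3 + ((0 - 8)/(7 - 4))/6 = -2/3 + (-8/3)/6 = -2/3 + ((1/3)*(-8))/6 = -2/3 + (1/6)*(-8/3) = -2/3 - 4/9 = -10/9 ≈ -1.1111)
123*O - 38 = 123*(-10/9) - 38 = -410/3 - 38 = -524/3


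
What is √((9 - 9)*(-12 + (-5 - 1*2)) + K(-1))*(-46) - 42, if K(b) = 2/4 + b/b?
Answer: -42 - 23*√6 ≈ -98.338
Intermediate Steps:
K(b) = 3/2 (K(b) = 2*(¼) + 1 = ½ + 1 = 3/2)
√((9 - 9)*(-12 + (-5 - 1*2)) + K(-1))*(-46) - 42 = √((9 - 9)*(-12 + (-5 - 1*2)) + 3/2)*(-46) - 42 = √(0*(-12 + (-5 - 2)) + 3/2)*(-46) - 42 = √(0*(-12 - 7) + 3/2)*(-46) - 42 = √(0*(-19) + 3/2)*(-46) - 42 = √(0 + 3/2)*(-46) - 42 = √(3/2)*(-46) - 42 = (√6/2)*(-46) - 42 = -23*√6 - 42 = -42 - 23*√6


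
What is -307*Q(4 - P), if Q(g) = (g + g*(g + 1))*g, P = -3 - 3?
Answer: -368400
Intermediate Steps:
P = -6
Q(g) = g*(g + g*(1 + g)) (Q(g) = (g + g*(1 + g))*g = g*(g + g*(1 + g)))
-307*Q(4 - P) = -307*(4 - 1*(-6))**2*(2 + (4 - 1*(-6))) = -307*(4 + 6)**2*(2 + (4 + 6)) = -307*10**2*(2 + 10) = -30700*12 = -307*1200 = -368400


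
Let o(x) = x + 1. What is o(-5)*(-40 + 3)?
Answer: 148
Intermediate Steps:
o(x) = 1 + x
o(-5)*(-40 + 3) = (1 - 5)*(-40 + 3) = -4*(-37) = 148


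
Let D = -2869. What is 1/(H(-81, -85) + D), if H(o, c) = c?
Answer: -1/2954 ≈ -0.00033852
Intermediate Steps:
1/(H(-81, -85) + D) = 1/(-85 - 2869) = 1/(-2954) = -1/2954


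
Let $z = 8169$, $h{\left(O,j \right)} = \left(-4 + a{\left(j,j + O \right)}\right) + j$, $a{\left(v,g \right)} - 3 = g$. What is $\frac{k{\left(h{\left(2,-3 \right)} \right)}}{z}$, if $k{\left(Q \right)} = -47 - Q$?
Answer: $- \frac{2}{389} \approx -0.0051414$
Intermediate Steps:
$a{\left(v,g \right)} = 3 + g$
$h{\left(O,j \right)} = -1 + O + 2 j$ ($h{\left(O,j \right)} = \left(-4 + \left(3 + \left(j + O\right)\right)\right) + j = \left(-4 + \left(3 + \left(O + j\right)\right)\right) + j = \left(-4 + \left(3 + O + j\right)\right) + j = \left(-1 + O + j\right) + j = -1 + O + 2 j$)
$\frac{k{\left(h{\left(2,-3 \right)} \right)}}{z} = \frac{-47 - \left(-1 + 2 + 2 \left(-3\right)\right)}{8169} = \left(-47 - \left(-1 + 2 - 6\right)\right) \frac{1}{8169} = \left(-47 - -5\right) \frac{1}{8169} = \left(-47 + 5\right) \frac{1}{8169} = \left(-42\right) \frac{1}{8169} = - \frac{2}{389}$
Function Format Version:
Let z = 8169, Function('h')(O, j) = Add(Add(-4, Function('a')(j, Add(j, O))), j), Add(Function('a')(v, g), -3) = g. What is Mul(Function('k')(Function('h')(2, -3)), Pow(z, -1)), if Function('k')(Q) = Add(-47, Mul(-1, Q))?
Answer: Rational(-2, 389) ≈ -0.0051414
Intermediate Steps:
Function('a')(v, g) = Add(3, g)
Function('h')(O, j) = Add(-1, O, Mul(2, j)) (Function('h')(O, j) = Add(Add(-4, Add(3, Add(j, O))), j) = Add(Add(-4, Add(3, Add(O, j))), j) = Add(Add(-4, Add(3, O, j)), j) = Add(Add(-1, O, j), j) = Add(-1, O, Mul(2, j)))
Mul(Function('k')(Function('h')(2, -3)), Pow(z, -1)) = Mul(Add(-47, Mul(-1, Add(-1, 2, Mul(2, -3)))), Pow(8169, -1)) = Mul(Add(-47, Mul(-1, Add(-1, 2, -6))), Rational(1, 8169)) = Mul(Add(-47, Mul(-1, -5)), Rational(1, 8169)) = Mul(Add(-47, 5), Rational(1, 8169)) = Mul(-42, Rational(1, 8169)) = Rational(-2, 389)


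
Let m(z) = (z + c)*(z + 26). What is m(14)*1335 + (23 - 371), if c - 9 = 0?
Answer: 1227852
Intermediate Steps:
c = 9 (c = 9 + 0 = 9)
m(z) = (9 + z)*(26 + z) (m(z) = (z + 9)*(z + 26) = (9 + z)*(26 + z))
m(14)*1335 + (23 - 371) = (234 + 14**2 + 35*14)*1335 + (23 - 371) = (234 + 196 + 490)*1335 - 348 = 920*1335 - 348 = 1228200 - 348 = 1227852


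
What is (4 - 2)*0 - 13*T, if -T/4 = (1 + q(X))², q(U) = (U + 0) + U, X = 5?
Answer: 6292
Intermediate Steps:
q(U) = 2*U (q(U) = U + U = 2*U)
T = -484 (T = -4*(1 + 2*5)² = -4*(1 + 10)² = -4*11² = -4*121 = -484)
(4 - 2)*0 - 13*T = (4 - 2)*0 - 13*(-484) = 2*0 + 6292 = 0 + 6292 = 6292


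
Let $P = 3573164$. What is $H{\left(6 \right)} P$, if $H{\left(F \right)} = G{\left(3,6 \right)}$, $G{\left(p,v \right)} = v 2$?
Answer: $42877968$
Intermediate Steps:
$G{\left(p,v \right)} = 2 v$
$H{\left(F \right)} = 12$ ($H{\left(F \right)} = 2 \cdot 6 = 12$)
$H{\left(6 \right)} P = 12 \cdot 3573164 = 42877968$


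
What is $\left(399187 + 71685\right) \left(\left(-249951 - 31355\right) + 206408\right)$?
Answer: $-35267371056$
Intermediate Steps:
$\left(399187 + 71685\right) \left(\left(-249951 - 31355\right) + 206408\right) = 470872 \left(\left(-249951 - 31355\right) + 206408\right) = 470872 \left(-281306 + 206408\right) = 470872 \left(-74898\right) = -35267371056$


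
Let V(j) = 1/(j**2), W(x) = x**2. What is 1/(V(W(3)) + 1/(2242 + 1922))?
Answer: 112428/1415 ≈ 79.454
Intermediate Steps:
V(j) = j**(-2)
1/(V(W(3)) + 1/(2242 + 1922)) = 1/((3**2)**(-2) + 1/(2242 + 1922)) = 1/(9**(-2) + 1/4164) = 1/(1/81 + 1/4164) = 1/(1415/112428) = 112428/1415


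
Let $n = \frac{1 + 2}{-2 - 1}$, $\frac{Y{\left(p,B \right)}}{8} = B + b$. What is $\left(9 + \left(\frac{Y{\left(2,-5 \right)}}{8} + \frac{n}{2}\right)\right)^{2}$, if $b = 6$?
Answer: $\frac{361}{4} \approx 90.25$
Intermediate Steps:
$Y{\left(p,B \right)} = 48 + 8 B$ ($Y{\left(p,B \right)} = 8 \left(B + 6\right) = 8 \left(6 + B\right) = 48 + 8 B$)
$n = -1$ ($n = \frac{3}{-3} = 3 \left(- \frac{1}{3}\right) = -1$)
$\left(9 + \left(\frac{Y{\left(2,-5 \right)}}{8} + \frac{n}{2}\right)\right)^{2} = \left(9 - \left(\frac{1}{2} - \frac{48 + 8 \left(-5\right)}{8}\right)\right)^{2} = \left(9 - \left(\frac{1}{2} - \left(48 - 40\right) \frac{1}{8}\right)\right)^{2} = \left(9 + \left(8 \cdot \frac{1}{8} - \frac{1}{2}\right)\right)^{2} = \left(9 + \left(1 - \frac{1}{2}\right)\right)^{2} = \left(9 + \frac{1}{2}\right)^{2} = \left(\frac{19}{2}\right)^{2} = \frac{361}{4}$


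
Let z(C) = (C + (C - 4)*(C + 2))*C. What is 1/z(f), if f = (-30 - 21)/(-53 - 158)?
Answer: -9393931/18580728 ≈ -0.50557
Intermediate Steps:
f = 51/211 (f = -51/(-211) = -51*(-1/211) = 51/211 ≈ 0.24171)
z(C) = C*(C + (-4 + C)*(2 + C)) (z(C) = (C + (-4 + C)*(2 + C))*C = C*(C + (-4 + C)*(2 + C)))
1/z(f) = 1/(51*(-8 + (51/211)**2 - 1*51/211)/211) = 1/(51*(-8 + 2601/44521 - 51/211)/211) = 1/((51/211)*(-364328/44521)) = 1/(-18580728/9393931) = -9393931/18580728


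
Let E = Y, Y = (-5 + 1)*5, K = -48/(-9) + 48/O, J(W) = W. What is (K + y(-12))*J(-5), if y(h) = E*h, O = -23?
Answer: -83920/69 ≈ -1216.2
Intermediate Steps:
K = 224/69 (K = -48/(-9) + 48/(-23) = -48*(-1/9) + 48*(-1/23) = 16/3 - 48/23 = 224/69 ≈ 3.2464)
Y = -20 (Y = -4*5 = -20)
E = -20
y(h) = -20*h
(K + y(-12))*J(-5) = (224/69 - 20*(-12))*(-5) = (224/69 + 240)*(-5) = (16784/69)*(-5) = -83920/69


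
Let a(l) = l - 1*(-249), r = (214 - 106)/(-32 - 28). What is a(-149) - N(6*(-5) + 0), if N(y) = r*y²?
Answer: 1720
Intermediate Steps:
r = -9/5 (r = 108/(-60) = 108*(-1/60) = -9/5 ≈ -1.8000)
a(l) = 249 + l (a(l) = l + 249 = 249 + l)
N(y) = -9*y²/5
a(-149) - N(6*(-5) + 0) = (249 - 149) - (-9)*(6*(-5) + 0)²/5 = 100 - (-9)*(-30 + 0)²/5 = 100 - (-9)*(-30)²/5 = 100 - (-9)*900/5 = 100 - 1*(-1620) = 100 + 1620 = 1720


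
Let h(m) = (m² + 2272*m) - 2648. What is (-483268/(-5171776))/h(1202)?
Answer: 120817/5395584606400 ≈ 2.2392e-8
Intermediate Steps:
h(m) = -2648 + m² + 2272*m
(-483268/(-5171776))/h(1202) = (-483268/(-5171776))/(-2648 + 1202² + 2272*1202) = (-483268*(-1/5171776))/(-2648 + 1444804 + 2730944) = (120817/1292944)/4173100 = (120817/1292944)*(1/4173100) = 120817/5395584606400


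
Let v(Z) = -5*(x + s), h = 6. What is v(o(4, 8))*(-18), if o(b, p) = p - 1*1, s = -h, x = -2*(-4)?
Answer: 180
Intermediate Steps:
x = 8
s = -6 (s = -1*6 = -6)
o(b, p) = -1 + p (o(b, p) = p - 1 = -1 + p)
v(Z) = -10 (v(Z) = -5*(8 - 6) = -5*2 = -10)
v(o(4, 8))*(-18) = -10*(-18) = 180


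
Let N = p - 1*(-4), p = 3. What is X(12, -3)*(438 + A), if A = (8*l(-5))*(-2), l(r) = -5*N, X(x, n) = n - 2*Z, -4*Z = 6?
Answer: 0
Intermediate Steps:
Z = -3/2 (Z = -¼*6 = -3/2 ≈ -1.5000)
X(x, n) = 3 + n (X(x, n) = n - 2*(-3/2) = n + 3 = 3 + n)
N = 7 (N = 3 - 1*(-4) = 3 + 4 = 7)
l(r) = -35 (l(r) = -5*7 = -35)
A = 560 (A = (8*(-35))*(-2) = -280*(-2) = 560)
X(12, -3)*(438 + A) = (3 - 3)*(438 + 560) = 0*998 = 0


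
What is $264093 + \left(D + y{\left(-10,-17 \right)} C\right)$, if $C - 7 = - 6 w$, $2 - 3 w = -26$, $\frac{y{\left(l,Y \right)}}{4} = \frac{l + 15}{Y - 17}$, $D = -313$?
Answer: $\frac{4484750}{17} \approx 2.6381 \cdot 10^{5}$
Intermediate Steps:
$y{\left(l,Y \right)} = \frac{4 \left(15 + l\right)}{-17 + Y}$ ($y{\left(l,Y \right)} = 4 \frac{l + 15}{Y - 17} = 4 \frac{15 + l}{-17 + Y} = \frac{4 \left(15 + l\right)}{-17 + Y}$)
$w = \frac{28}{3}$ ($w = \frac{2}{3} - - \frac{26}{3} = \frac{2}{3} + \frac{26}{3} = \frac{28}{3} \approx 9.3333$)
$C = -49$ ($C = 7 - 56 = -49$)
$264093 + \left(D + y{\left(-10,-17 \right)} C\right) = 264093 - \left(313 - \frac{4 \left(15 - 10\right)}{-17 - 17} \left(-49\right)\right) = 264093 - \left(313 - 4 \frac{1}{-34} \cdot 5 \left(-49\right)\right) = 264093 - \left(313 - 4 \left(- \frac{1}{34}\right) 5 \left(-49\right)\right) = 264093 - \frac{4831}{17} = \frac{4484750}{17}$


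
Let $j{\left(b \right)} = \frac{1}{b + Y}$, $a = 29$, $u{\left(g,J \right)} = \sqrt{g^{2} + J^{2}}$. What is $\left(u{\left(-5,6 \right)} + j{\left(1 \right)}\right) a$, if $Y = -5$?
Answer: $- \frac{29}{4} + 29 \sqrt{61} \approx 219.25$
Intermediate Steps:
$u{\left(g,J \right)} = \sqrt{J^{2} + g^{2}}$
$j{\left(b \right)} = \frac{1}{-5 + b}$ ($j{\left(b \right)} = \frac{1}{b - 5} = \frac{1}{-5 + b}$)
$\left(u{\left(-5,6 \right)} + j{\left(1 \right)}\right) a = \left(\sqrt{6^{2} + \left(-5\right)^{2}} + \frac{1}{-5 + 1}\right) 29 = \left(\sqrt{36 + 25} + \frac{1}{-4}\right) 29 = \left(\sqrt{61} - \frac{1}{4}\right) 29 = \left(- \frac{1}{4} + \sqrt{61}\right) 29 = - \frac{29}{4} + 29 \sqrt{61}$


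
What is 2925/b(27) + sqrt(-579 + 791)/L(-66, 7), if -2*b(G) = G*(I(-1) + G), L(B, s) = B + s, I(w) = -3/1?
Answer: -325/36 - 2*sqrt(53)/59 ≈ -9.2746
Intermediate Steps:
I(w) = -3 (I(w) = -3*1 = -3)
b(G) = -G*(-3 + G)/2
2925/b(27) + sqrt(-579 + 791)/L(-66, 7) = 2925/(((1/2)*27*(3 - 1*27))) + sqrt(-579 + 791)/(-66 + 7) = 2925/(((1/2)*27*(3 - 27))) + sqrt(212)/(-59) = 2925/(((1/2)*27*(-24))) + (2*sqrt(53))*(-1/59) = 2925/(-324) - 2*sqrt(53)/59 = 2925*(-1/324) - 2*sqrt(53)/59 = -325/36 - 2*sqrt(53)/59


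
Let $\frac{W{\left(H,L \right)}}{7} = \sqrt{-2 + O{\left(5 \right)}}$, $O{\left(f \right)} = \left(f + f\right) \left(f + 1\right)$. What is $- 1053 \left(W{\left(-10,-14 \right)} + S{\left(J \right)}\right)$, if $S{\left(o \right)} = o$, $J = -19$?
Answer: $20007 - 7371 \sqrt{58} \approx -36129.0$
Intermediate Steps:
$O{\left(f \right)} = 2 f \left(1 + f\right)$
$W{\left(H,L \right)} = 7 \sqrt{58}$ ($W{\left(H,L \right)} = 7 \sqrt{-2 + 2 \cdot 5 \left(1 + 5\right)} = 7 \sqrt{-2 + 2 \cdot 5 \cdot 6} = 7 \sqrt{-2 + 60} = 7 \sqrt{58}$)
$- 1053 \left(W{\left(-10,-14 \right)} + S{\left(J \right)}\right) = - 1053 \left(7 \sqrt{58} - 19\right) = - 1053 \left(-19 + 7 \sqrt{58}\right) = 20007 - 7371 \sqrt{58}$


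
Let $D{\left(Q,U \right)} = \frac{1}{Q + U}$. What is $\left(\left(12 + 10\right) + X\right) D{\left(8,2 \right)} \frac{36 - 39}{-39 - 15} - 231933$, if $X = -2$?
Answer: $- \frac{2087396}{9} \approx -2.3193 \cdot 10^{5}$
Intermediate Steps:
$\left(\left(12 + 10\right) + X\right) D{\left(8,2 \right)} \frac{36 - 39}{-39 - 15} - 231933 = \frac{\left(12 + 10\right) - 2}{8 + 2} \frac{36 - 39}{-39 - 15} - 231933 = \frac{22 - 2}{10} \left(- \frac{3}{-54}\right) - 231933 = 20 \cdot \frac{1}{10} \left(\left(-3\right) \left(- \frac{1}{54}\right)\right) - 231933 = 2 \cdot \frac{1}{18} - 231933 = \frac{1}{9} - 231933 = - \frac{2087396}{9}$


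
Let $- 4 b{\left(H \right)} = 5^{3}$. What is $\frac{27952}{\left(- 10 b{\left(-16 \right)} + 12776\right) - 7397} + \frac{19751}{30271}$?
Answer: $\frac{1917095617}{344574793} \approx 5.5637$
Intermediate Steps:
$b{\left(H \right)} = - \frac{125}{4}$ ($b{\left(H \right)} = - \frac{5^{3}}{4} = \left(- \frac{1}{4}\right) 125 = - \frac{125}{4}$)
$\frac{27952}{\left(- 10 b{\left(-16 \right)} + 12776\right) - 7397} + \frac{19751}{30271} = \frac{27952}{\left(\left(-10\right) \left(- \frac{125}{4}\right) + 12776\right) - 7397} + \frac{19751}{30271} = \frac{27952}{\left(\frac{625}{2} + 12776\right) - 7397} + 19751 \cdot \frac{1}{30271} = \frac{27952}{\frac{26177}{2} - 7397} + \frac{19751}{30271} = \frac{27952}{\frac{11383}{2}} + \frac{19751}{30271} = 27952 \cdot \frac{2}{11383} + \frac{19751}{30271} = \frac{55904}{11383} + \frac{19751}{30271} = \frac{1917095617}{344574793}$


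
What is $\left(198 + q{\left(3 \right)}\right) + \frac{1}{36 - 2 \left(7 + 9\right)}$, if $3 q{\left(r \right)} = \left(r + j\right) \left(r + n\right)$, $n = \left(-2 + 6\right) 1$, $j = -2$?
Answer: $\frac{2407}{12} \approx 200.58$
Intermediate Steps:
$n = 4$ ($n = 4 \cdot 1 = 4$)
$q{\left(r \right)} = \frac{\left(-2 + r\right) \left(4 + r\right)}{3}$ ($q{\left(r \right)} = \frac{\left(r - 2\right) \left(r + 4\right)}{3} = \frac{\left(-2 + r\right) \left(4 + r\right)}{3}$)
$\left(198 + q{\left(3 \right)}\right) + \frac{1}{36 - 2 \left(7 + 9\right)} = \left(198 + \left(- \frac{8}{3} + \frac{3^{2}}{3} + \frac{2}{3} \cdot 3\right)\right) + \frac{1}{36 - 2 \left(7 + 9\right)} = \left(198 + \left(- \frac{8}{3} + \frac{1}{3} \cdot 9 + 2\right)\right) + \frac{1}{36 - 32} = \left(198 + \left(- \frac{8}{3} + 3 + 2\right)\right) + \frac{1}{36 - 32} = \left(198 + \frac{7}{3}\right) + \frac{1}{4} = \frac{601}{3} + \frac{1}{4} = \frac{2407}{12}$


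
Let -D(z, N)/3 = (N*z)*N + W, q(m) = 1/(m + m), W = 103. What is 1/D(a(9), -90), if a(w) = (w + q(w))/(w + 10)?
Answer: -19/225921 ≈ -8.4100e-5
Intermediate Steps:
q(m) = 1/(2*m)
a(w) = (w + 1/(2*w))/(10 + w) (a(w) = (w + 1/(2*w))/(w + 10) = (w + 1/(2*w))/(10 + w))
D(z, N) = -309 - 3*z*N² (D(z, N) = -3*((N*z)*N + 103) = -3*(z*N² + 103) = -3*(103 + z*N²) = -309 - 3*z*N²)
1/D(a(9), -90) = 1/(-309 - 3*(½ + 9²)/(9*(10 + 9))*(-90)²) = 1/(-309 - 3*(⅑)*(½ + 81)/19*8100) = 1/(-309 - 3*(⅑)*(1/19)*(163/2)*8100) = 1/(-309 - 3*163/342*8100) = 1/(-309 - 220050/19) = 1/(-225921/19) = -19/225921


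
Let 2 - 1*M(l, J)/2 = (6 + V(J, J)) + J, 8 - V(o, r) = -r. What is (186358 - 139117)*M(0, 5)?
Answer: -2078604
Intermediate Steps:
V(o, r) = 8 + r (V(o, r) = 8 - (-1)*r = 8 + r)
M(l, J) = -24 - 4*J (M(l, J) = 4 - 2*((6 + (8 + J)) + J) = 4 - 2*((14 + J) + J) = 4 - 2*(14 + 2*J) = 4 + (-28 - 4*J) = -24 - 4*J)
(186358 - 139117)*M(0, 5) = (186358 - 139117)*(-24 - 4*5) = 47241*(-24 - 20) = 47241*(-44) = -2078604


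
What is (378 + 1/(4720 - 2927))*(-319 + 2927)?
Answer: 10844080/11 ≈ 9.8583e+5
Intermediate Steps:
(378 + 1/(4720 - 2927))*(-319 + 2927) = (378 + 1/1793)*2608 = (677755/1793)*2608 = 10844080/11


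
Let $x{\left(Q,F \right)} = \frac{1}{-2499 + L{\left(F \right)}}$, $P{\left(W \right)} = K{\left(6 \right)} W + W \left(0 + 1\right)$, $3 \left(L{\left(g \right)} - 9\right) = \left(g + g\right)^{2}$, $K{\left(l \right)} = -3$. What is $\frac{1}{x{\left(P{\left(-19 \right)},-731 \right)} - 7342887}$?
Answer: $- \frac{2129974}{15640158394935} \approx -1.3619 \cdot 10^{-7}$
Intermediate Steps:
$L{\left(g \right)} = 9 + \frac{4 g^{2}}{3}$ ($L{\left(g \right)} = 9 + \frac{\left(g + g\right)^{2}}{3} = 9 + \frac{\left(2 g\right)^{2}}{3} = 9 + \frac{4 g^{2}}{3}$)
$P{\left(W \right)} = - 2 W$ ($P{\left(W \right)} = - 3 W + W \left(0 + 1\right) = - 3 W + W 1 = - 3 W + W = - 2 W$)
$x{\left(Q,F \right)} = \frac{1}{-2490 + \frac{4 F^{2}}{3}}$ ($x{\left(Q,F \right)} = \frac{1}{-2499 + \left(9 + \frac{4 F^{2}}{3}\right)} = \frac{1}{-2490 + \frac{4 F^{2}}{3}}$)
$\frac{1}{x{\left(P{\left(-19 \right)},-731 \right)} - 7342887} = \frac{1}{\frac{3}{2 \left(-3735 + 2 \left(-731\right)^{2}\right)} - 7342887} = \frac{1}{\frac{3}{2 \left(-3735 + 2 \cdot 534361\right)} - 7342887} = \frac{1}{\frac{3}{2 \left(-3735 + 1068722\right)} - 7342887} = \frac{1}{\frac{3}{2 \cdot 1064987} - 7342887} = \frac{1}{\frac{3}{2} \cdot \frac{1}{1064987} - 7342887} = \frac{1}{\frac{3}{2129974} - 7342887} = \frac{1}{- \frac{15640158394935}{2129974}} = - \frac{2129974}{15640158394935}$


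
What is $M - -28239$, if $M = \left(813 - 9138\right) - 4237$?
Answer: $15677$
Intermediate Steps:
$M = -12562$ ($M = -8325 - 4237 = -12562$)
$M - -28239 = -12562 - -28239 = -12562 + 28239 = 15677$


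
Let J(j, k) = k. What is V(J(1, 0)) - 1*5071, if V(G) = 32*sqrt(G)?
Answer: -5071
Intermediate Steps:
V(J(1, 0)) - 1*5071 = 32*sqrt(0) - 1*5071 = 32*0 - 5071 = 0 - 5071 = -5071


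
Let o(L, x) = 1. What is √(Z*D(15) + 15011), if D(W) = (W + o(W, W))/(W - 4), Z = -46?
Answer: 3*√200915/11 ≈ 122.25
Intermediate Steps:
D(W) = (1 + W)/(-4 + W) (D(W) = (W + 1)/(W - 4) = (1 + W)/(-4 + W))
√(Z*D(15) + 15011) = √(-46*(1 + 15)/(-4 + 15) + 15011) = √(-46*16/11 + 15011) = √(-736/11 + 15011) = √(164385/11) = 3*√200915/11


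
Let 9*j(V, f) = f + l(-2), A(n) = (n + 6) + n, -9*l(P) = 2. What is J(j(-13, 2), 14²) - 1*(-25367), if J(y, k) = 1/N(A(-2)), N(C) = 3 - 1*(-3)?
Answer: 152203/6 ≈ 25367.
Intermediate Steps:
l(P) = -2/9 (l(P) = -⅑*2 = -2/9)
A(n) = 6 + 2*n (A(n) = (6 + n) + n = 6 + 2*n)
N(C) = 6 (N(C) = 3 + 3 = 6)
j(V, f) = -2/81 + f/9 (j(V, f) = (f - 2/9)/9 = (-2/9 + f)/9 = -2/81 + f/9)
J(y, k) = ⅙ (J(y, k) = 1/6 = ⅙)
J(j(-13, 2), 14²) - 1*(-25367) = ⅙ - 1*(-25367) = ⅙ + 25367 = 152203/6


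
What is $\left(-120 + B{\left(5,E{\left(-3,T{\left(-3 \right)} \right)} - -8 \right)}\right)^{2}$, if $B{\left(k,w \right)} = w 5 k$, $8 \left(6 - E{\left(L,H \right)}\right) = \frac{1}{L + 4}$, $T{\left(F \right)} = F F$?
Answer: $\frac{3294225}{64} \approx 51472.0$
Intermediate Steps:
$T{\left(F \right)} = F^{2}$
$E{\left(L,H \right)} = 6 - \frac{1}{8 \left(4 + L\right)}$ ($E{\left(L,H \right)} = 6 - \frac{1}{8 \left(L + 4\right)} = 6 - \frac{1}{8 \left(4 + L\right)}$)
$B{\left(k,w \right)} = 5 k w$ ($B{\left(k,w \right)} = 5 w k = 5 k w$)
$\left(-120 + B{\left(5,E{\left(-3,T{\left(-3 \right)} \right)} - -8 \right)}\right)^{2} = \left(-120 + 5 \cdot 5 \left(\frac{191 + 48 \left(-3\right)}{8 \left(4 - 3\right)} - -8\right)\right)^{2} = \left(-120 + 5 \cdot 5 \left(\frac{191 - 144}{8 \cdot 1} + 8\right)\right)^{2} = \left(-120 + 5 \cdot 5 \left(\frac{1}{8} \cdot 1 \cdot 47 + 8\right)\right)^{2} = \left(-120 + 5 \cdot 5 \left(\frac{47}{8} + 8\right)\right)^{2} = \left(-120 + 5 \cdot 5 \cdot \frac{111}{8}\right)^{2} = \left(-120 + \frac{2775}{8}\right)^{2} = \left(\frac{1815}{8}\right)^{2} = \frac{3294225}{64}$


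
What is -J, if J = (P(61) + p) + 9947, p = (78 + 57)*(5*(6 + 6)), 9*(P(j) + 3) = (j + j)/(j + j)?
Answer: -162397/9 ≈ -18044.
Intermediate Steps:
P(j) = -26/9 (P(j) = -3 + ((j + j)/(j + j))/9 = -3 + ((2*j)/((2*j)))/9 = -3 + ((2*j)*(1/(2*j)))/9 = -3 + (⅑)*1 = -3 + ⅑ = -26/9)
p = 8100 (p = 135*(5*12) = 135*60 = 8100)
J = 162397/9 (J = (-26/9 + 8100) + 9947 = 72874/9 + 9947 = 162397/9 ≈ 18044.)
-J = -1*162397/9 = -162397/9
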